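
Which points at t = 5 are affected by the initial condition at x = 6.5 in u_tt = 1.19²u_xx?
Domain of influence: [0.55, 12.45]. Data at x = 6.5 spreads outward at speed 1.19.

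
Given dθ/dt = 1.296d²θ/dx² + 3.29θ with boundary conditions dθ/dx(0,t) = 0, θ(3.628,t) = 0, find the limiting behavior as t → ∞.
θ grows unboundedly. Reaction dominates diffusion (r=3.29 > κπ²/(4L²)≈0.24); solution grows exponentially.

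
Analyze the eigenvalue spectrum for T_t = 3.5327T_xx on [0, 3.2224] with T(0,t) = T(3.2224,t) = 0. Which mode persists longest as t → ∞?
Eigenvalues: λₙ = 3.5327n²π²/3.2224².
First three modes:
  n=1: λ₁ = 3.5327π²/3.2224² ≈ 3.358
  n=2: λ₂ = 14.1308π²/3.2224² ≈ 13.431 (4× faster decay)
  n=3: λ₃ = 31.7943π²/3.2224² ≈ 30.22 (9× faster decay)
As t → ∞, higher modes decay exponentially faster. The n=1 mode dominates: T ~ c₁ sin(πx/3.2224) e^{-λ₁t}.
Decay rate: λ₁ = 3.5327π²/3.2224² ≈ 3.358.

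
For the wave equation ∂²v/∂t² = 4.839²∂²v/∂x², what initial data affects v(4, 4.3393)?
Domain of dependence: [-16.9978727, 24.9978727]. Signals travel at speed 4.839, so data within |x - 4| ≤ 4.839·4.3393 = 20.9978727 can reach the point.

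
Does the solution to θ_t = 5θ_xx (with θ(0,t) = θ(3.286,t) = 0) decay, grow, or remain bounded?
θ → 0. Heat diffuses out through both boundaries.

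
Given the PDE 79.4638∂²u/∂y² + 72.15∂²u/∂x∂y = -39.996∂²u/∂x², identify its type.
Rewriting in standard form: 39.996∂²u/∂x² + 72.15∂²u/∂x∂y + 79.4638∂²u/∂y² = 0. The second-order coefficients are A = 39.996, B = 72.15, C = 79.4638. Since B² - 4AC = -7507.3140792 < 0, this is an elliptic PDE.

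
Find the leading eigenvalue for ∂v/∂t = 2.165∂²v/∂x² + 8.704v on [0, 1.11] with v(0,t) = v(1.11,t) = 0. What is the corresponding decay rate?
Eigenvalues: λₙ = 2.165n²π²/1.11² - 8.704.
First three modes:
  n=1: λ₁ = 2.165π²/1.11² - 8.704 ≈ 8.638
  n=2: λ₂ = 8.66π²/1.11² - 8.704 ≈ 60.666
  n=3: λ₃ = 19.485π²/1.11² - 8.704 ≈ 147.378
Since 2.165π²/1.11² ≈ 17.342 > 8.704, all λₙ > 0.
The n=1 mode decays slowest → dominates as t → ∞.
Asymptotic: v ~ c₁ sin(πx/1.11) e^{-λ₁t} with decay rate λ₁ ≈ 8.638.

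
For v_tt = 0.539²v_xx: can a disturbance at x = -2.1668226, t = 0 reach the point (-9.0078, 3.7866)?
No. The domain of dependence is [-11.0487774, -6.9668226], and -2.1668226 is outside this interval.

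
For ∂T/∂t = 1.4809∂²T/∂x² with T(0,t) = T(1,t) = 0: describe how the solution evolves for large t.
T → 0. Heat diffuses out through both boundaries.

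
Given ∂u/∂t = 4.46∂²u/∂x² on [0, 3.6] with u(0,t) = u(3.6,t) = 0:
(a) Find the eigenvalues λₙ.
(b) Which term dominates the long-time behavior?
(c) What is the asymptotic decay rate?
Eigenvalues: λₙ = 4.46n²π²/3.6².
First three modes:
  n=1: λ₁ = 4.46π²/3.6² ≈ 3.396
  n=2: λ₂ = 17.84π²/3.6² ≈ 13.586 (4× faster decay)
  n=3: λ₃ = 40.14π²/3.6² ≈ 30.568 (9× faster decay)
As t → ∞, higher modes decay exponentially faster. The n=1 mode dominates: u ~ c₁ sin(πx/3.6) e^{-λ₁t}.
Decay rate: λ₁ = 4.46π²/3.6² ≈ 3.396.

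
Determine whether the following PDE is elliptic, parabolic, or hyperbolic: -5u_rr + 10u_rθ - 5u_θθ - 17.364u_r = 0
Coefficients: A = -5, B = 10, C = -5. B² - 4AC = 0, which is zero, so the equation is parabolic.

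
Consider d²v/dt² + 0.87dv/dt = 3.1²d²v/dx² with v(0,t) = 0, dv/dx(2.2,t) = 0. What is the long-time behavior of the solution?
As t → ∞, v → 0. Damping (γ=0.87) dissipates energy; oscillations decay exponentially.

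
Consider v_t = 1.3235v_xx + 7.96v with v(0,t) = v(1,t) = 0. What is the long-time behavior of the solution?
As t → ∞, v → 0. Diffusion dominates reaction (r=7.96 < κπ²/L²≈13.06); solution decays.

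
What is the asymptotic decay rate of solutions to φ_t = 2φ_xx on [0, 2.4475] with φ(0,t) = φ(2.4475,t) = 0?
Eigenvalues: λₙ = 2n²π²/2.4475².
First three modes:
  n=1: λ₁ = 2π²/2.4475² ≈ 3.295
  n=2: λ₂ = 8π²/2.4475² ≈ 13.181 (4× faster decay)
  n=3: λ₃ = 18π²/2.4475² ≈ 29.657 (9× faster decay)
As t → ∞, higher modes decay exponentially faster. The n=1 mode dominates: φ ~ c₁ sin(πx/2.4475) e^{-λ₁t}.
Decay rate: λ₁ = 2π²/2.4475² ≈ 3.295.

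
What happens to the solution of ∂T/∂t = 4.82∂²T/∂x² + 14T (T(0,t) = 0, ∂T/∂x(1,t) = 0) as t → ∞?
T grows unboundedly. Reaction dominates diffusion (r=14 > κπ²/(4L²)≈11.89); solution grows exponentially.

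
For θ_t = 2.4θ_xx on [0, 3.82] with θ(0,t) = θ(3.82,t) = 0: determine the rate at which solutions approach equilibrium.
Eigenvalues: λₙ = 2.4n²π²/3.82².
First three modes:
  n=1: λ₁ = 2.4π²/3.82² ≈ 1.623
  n=2: λ₂ = 9.6π²/3.82² ≈ 6.493 (4× faster decay)
  n=3: λ₃ = 21.6π²/3.82² ≈ 14.609 (9× faster decay)
As t → ∞, higher modes decay exponentially faster. The n=1 mode dominates: θ ~ c₁ sin(πx/3.82) e^{-λ₁t}.
Decay rate: λ₁ = 2.4π²/3.82² ≈ 1.623.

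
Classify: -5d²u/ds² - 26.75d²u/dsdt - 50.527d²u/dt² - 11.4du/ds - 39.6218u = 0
Elliptic (discriminant = -294.9775).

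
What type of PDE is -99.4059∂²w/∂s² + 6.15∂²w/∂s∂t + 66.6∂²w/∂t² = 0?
With A = -99.4059, B = 6.15, C = 66.6, the discriminant is 26519.55426. This is a hyperbolic PDE.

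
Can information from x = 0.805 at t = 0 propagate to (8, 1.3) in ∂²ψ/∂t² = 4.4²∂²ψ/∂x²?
No. The domain of dependence is [2.28, 13.72], and 0.805 is outside this interval.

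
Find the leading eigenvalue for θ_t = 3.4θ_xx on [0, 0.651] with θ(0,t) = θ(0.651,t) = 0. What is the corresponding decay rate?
Eigenvalues: λₙ = 3.4n²π²/0.651².
First three modes:
  n=1: λ₁ = 3.4π²/0.651² ≈ 79.18
  n=2: λ₂ = 13.6π²/0.651² ≈ 316.721 (4× faster decay)
  n=3: λ₃ = 30.6π²/0.651² ≈ 712.622 (9× faster decay)
As t → ∞, higher modes decay exponentially faster. The n=1 mode dominates: θ ~ c₁ sin(πx/0.651) e^{-λ₁t}.
Decay rate: λ₁ = 3.4π²/0.651² ≈ 79.18.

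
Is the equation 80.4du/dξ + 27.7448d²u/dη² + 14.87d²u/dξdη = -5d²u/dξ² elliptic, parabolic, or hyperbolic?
Rewriting in standard form: 5d²u/dξ² + 14.87d²u/dξdη + 27.7448d²u/dη² + 80.4du/dξ = 0. Computing B² - 4AC with A = 5, B = 14.87, C = 27.7448: discriminant = -333.7791 (negative). Answer: elliptic.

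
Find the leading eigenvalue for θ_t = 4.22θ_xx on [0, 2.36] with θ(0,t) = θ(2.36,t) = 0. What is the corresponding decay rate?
Eigenvalues: λₙ = 4.22n²π²/2.36².
First three modes:
  n=1: λ₁ = 4.22π²/2.36² ≈ 7.478
  n=2: λ₂ = 16.88π²/2.36² ≈ 29.912 (4× faster decay)
  n=3: λ₃ = 37.98π²/2.36² ≈ 67.302 (9× faster decay)
As t → ∞, higher modes decay exponentially faster. The n=1 mode dominates: θ ~ c₁ sin(πx/2.36) e^{-λ₁t}.
Decay rate: λ₁ = 4.22π²/2.36² ≈ 7.478.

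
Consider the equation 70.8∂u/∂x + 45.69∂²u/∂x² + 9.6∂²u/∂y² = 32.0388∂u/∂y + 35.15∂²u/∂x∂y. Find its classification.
Rewriting in standard form: 45.69∂²u/∂x² - 35.15∂²u/∂x∂y + 9.6∂²u/∂y² + 70.8∂u/∂x - 32.0388∂u/∂y = 0. Elliptic. (A = 45.69, B = -35.15, C = 9.6 gives B² - 4AC = -518.9735.)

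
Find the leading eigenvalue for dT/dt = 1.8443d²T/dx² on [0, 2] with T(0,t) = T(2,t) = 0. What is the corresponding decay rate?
Eigenvalues: λₙ = 1.8443n²π²/2².
First three modes:
  n=1: λ₁ = 1.8443π²/2² ≈ 4.551
  n=2: λ₂ = 7.3772π²/2² ≈ 18.203 (4× faster decay)
  n=3: λ₃ = 16.5987π²/2² ≈ 40.956 (9× faster decay)
As t → ∞, higher modes decay exponentially faster. The n=1 mode dominates: T ~ c₁ sin(πx/2) e^{-λ₁t}.
Decay rate: λ₁ = 1.8443π²/2² ≈ 4.551.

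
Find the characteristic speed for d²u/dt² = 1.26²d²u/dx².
Speed = 1.26. Information travels along characteristics x = x₀ ± 1.26t.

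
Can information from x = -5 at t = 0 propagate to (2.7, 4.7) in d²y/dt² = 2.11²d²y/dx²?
Yes. The domain of dependence is [-7.217, 12.617], and -5 ∈ [-7.217, 12.617].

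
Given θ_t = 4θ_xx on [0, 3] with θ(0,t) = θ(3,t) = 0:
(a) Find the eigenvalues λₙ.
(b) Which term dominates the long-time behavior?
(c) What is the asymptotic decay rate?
Eigenvalues: λₙ = 4n²π²/3².
First three modes:
  n=1: λ₁ = 4π²/3² ≈ 4.386
  n=2: λ₂ = 16π²/3² ≈ 17.546 (4× faster decay)
  n=3: λ₃ = 36π²/3² ≈ 39.478 (9× faster decay)
As t → ∞, higher modes decay exponentially faster. The n=1 mode dominates: θ ~ c₁ sin(πx/3) e^{-λ₁t}.
Decay rate: λ₁ = 4π²/3² ≈ 4.386.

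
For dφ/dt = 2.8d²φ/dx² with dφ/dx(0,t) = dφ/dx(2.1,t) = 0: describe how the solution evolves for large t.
φ → constant (steady state). Heat is conserved (no flux at boundaries); solution approaches the spatial average.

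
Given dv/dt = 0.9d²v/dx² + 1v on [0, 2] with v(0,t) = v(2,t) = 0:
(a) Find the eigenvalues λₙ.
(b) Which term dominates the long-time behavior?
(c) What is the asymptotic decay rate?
Eigenvalues: λₙ = 0.9n²π²/2² - 1.
First three modes:
  n=1: λ₁ = 0.9π²/2² - 1 ≈ 1.221
  n=2: λ₂ = 3.6π²/2² - 1 ≈ 7.883
  n=3: λ₃ = 8.1π²/2² - 1 ≈ 18.986
Since 0.9π²/2² ≈ 2.221 > 1, all λₙ > 0.
The n=1 mode decays slowest → dominates as t → ∞.
Asymptotic: v ~ c₁ sin(πx/2) e^{-λ₁t} with decay rate λ₁ ≈ 1.221.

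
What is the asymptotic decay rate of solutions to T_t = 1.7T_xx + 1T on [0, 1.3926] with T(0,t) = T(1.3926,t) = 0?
Eigenvalues: λₙ = 1.7n²π²/1.3926² - 1.
First three modes:
  n=1: λ₁ = 1.7π²/1.3926² - 1 ≈ 7.652
  n=2: λ₂ = 6.8π²/1.3926² - 1 ≈ 33.606
  n=3: λ₃ = 15.3π²/1.3926² - 1 ≈ 76.864
Since 1.7π²/1.3926² ≈ 8.652 > 1, all λₙ > 0.
The n=1 mode decays slowest → dominates as t → ∞.
Asymptotic: T ~ c₁ sin(πx/1.3926) e^{-λ₁t} with decay rate λ₁ ≈ 7.652.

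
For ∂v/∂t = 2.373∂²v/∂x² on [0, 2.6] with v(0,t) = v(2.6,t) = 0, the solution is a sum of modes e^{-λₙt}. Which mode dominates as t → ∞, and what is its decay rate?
Eigenvalues: λₙ = 2.373n²π²/2.6².
First three modes:
  n=1: λ₁ = 2.373π²/2.6² ≈ 3.465
  n=2: λ₂ = 9.492π²/2.6² ≈ 13.858 (4× faster decay)
  n=3: λ₃ = 21.357π²/2.6² ≈ 31.181 (9× faster decay)
As t → ∞, higher modes decay exponentially faster. The n=1 mode dominates: v ~ c₁ sin(πx/2.6) e^{-λ₁t}.
Decay rate: λ₁ = 2.373π²/2.6² ≈ 3.465.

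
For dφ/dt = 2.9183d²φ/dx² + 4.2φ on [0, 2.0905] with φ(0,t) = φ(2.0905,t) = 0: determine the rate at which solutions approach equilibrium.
Eigenvalues: λₙ = 2.9183n²π²/2.0905² - 4.2.
First three modes:
  n=1: λ₁ = 2.9183π²/2.0905² - 4.2 ≈ 2.391
  n=2: λ₂ = 11.6732π²/2.0905² - 4.2 ≈ 22.163
  n=3: λ₃ = 26.2647π²/2.0905² - 4.2 ≈ 55.116
Since 2.9183π²/2.0905² ≈ 6.591 > 4.2, all λₙ > 0.
The n=1 mode decays slowest → dominates as t → ∞.
Asymptotic: φ ~ c₁ sin(πx/2.0905) e^{-λ₁t} with decay rate λ₁ ≈ 2.391.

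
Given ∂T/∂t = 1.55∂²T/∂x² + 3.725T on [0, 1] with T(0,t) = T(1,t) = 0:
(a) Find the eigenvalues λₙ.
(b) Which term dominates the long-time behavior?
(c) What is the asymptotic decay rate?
Eigenvalues: λₙ = 1.55n²π²/1² - 3.725.
First three modes:
  n=1: λ₁ = 1.55π² - 3.725 ≈ 11.573
  n=2: λ₂ = 6.2π² - 3.725 ≈ 57.467
  n=3: λ₃ = 13.95π² - 3.725 ≈ 133.956
Since 1.55π² ≈ 15.298 > 3.725, all λₙ > 0.
The n=1 mode decays slowest → dominates as t → ∞.
Asymptotic: T ~ c₁ sin(πx/1) e^{-λ₁t} with decay rate λ₁ ≈ 11.573.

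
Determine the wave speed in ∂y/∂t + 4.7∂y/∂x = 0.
Speed = 4.7. Information travels along x - 4.7t = const (rightward).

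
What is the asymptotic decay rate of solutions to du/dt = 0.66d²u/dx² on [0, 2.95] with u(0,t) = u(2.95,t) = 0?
Eigenvalues: λₙ = 0.66n²π²/2.95².
First three modes:
  n=1: λ₁ = 0.66π²/2.95² ≈ 0.749
  n=2: λ₂ = 2.64π²/2.95² ≈ 2.994 (4× faster decay)
  n=3: λ₃ = 5.94π²/2.95² ≈ 6.737 (9× faster decay)
As t → ∞, higher modes decay exponentially faster. The n=1 mode dominates: u ~ c₁ sin(πx/2.95) e^{-λ₁t}.
Decay rate: λ₁ = 0.66π²/2.95² ≈ 0.749.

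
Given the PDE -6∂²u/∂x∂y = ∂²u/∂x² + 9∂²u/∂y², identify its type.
Rewriting in standard form: -∂²u/∂x² - 6∂²u/∂x∂y - 9∂²u/∂y² = 0. The second-order coefficients are A = -1, B = -6, C = -9. Since B² - 4AC = 0 = 0, this is a parabolic PDE.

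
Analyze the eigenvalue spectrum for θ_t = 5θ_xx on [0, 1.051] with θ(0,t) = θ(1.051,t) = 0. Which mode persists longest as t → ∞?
Eigenvalues: λₙ = 5n²π²/1.051².
First three modes:
  n=1: λ₁ = 5π²/1.051² ≈ 44.675
  n=2: λ₂ = 20π²/1.051² ≈ 178.7 (4× faster decay)
  n=3: λ₃ = 45π²/1.051² ≈ 402.075 (9× faster decay)
As t → ∞, higher modes decay exponentially faster. The n=1 mode dominates: θ ~ c₁ sin(πx/1.051) e^{-λ₁t}.
Decay rate: λ₁ = 5π²/1.051² ≈ 44.675.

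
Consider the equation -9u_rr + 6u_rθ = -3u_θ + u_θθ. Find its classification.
Rewriting in standard form: -9u_rr + 6u_rθ - u_θθ + 3u_θ = 0. Parabolic. (A = -9, B = 6, C = -1 gives B² - 4AC = 0.)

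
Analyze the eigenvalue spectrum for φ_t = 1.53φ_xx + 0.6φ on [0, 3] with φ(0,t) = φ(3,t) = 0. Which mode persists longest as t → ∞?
Eigenvalues: λₙ = 1.53n²π²/3² - 0.6.
First three modes:
  n=1: λ₁ = 1.53π²/3² - 0.6 ≈ 1.078
  n=2: λ₂ = 6.12π²/3² - 0.6 ≈ 6.111
  n=3: λ₃ = 13.77π²/3² - 0.6 ≈ 14.5
Since 1.53π²/3² ≈ 1.678 > 0.6, all λₙ > 0.
The n=1 mode decays slowest → dominates as t → ∞.
Asymptotic: φ ~ c₁ sin(πx/3) e^{-λ₁t} with decay rate λ₁ ≈ 1.078.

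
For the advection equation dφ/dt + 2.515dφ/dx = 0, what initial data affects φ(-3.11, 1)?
A single point: x = -5.625. The characteristic through (-3.11, 1) is x - 2.515t = const, so x = -3.11 - 2.515·1 = -5.625.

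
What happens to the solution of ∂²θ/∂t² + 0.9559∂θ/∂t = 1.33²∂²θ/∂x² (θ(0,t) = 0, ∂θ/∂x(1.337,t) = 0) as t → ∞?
θ → 0. Damping (γ=0.9559) dissipates energy; oscillations decay exponentially.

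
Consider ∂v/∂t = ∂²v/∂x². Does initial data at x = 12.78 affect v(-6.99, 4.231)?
Yes, for any finite x. The heat equation has infinite propagation speed, so all initial data affects all points at any t > 0.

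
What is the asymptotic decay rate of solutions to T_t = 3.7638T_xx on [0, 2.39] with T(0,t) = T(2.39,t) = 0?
Eigenvalues: λₙ = 3.7638n²π²/2.39².
First three modes:
  n=1: λ₁ = 3.7638π²/2.39² ≈ 6.503
  n=2: λ₂ = 15.0552π²/2.39² ≈ 26.013 (4× faster decay)
  n=3: λ₃ = 33.8742π²/2.39² ≈ 58.529 (9× faster decay)
As t → ∞, higher modes decay exponentially faster. The n=1 mode dominates: T ~ c₁ sin(πx/2.39) e^{-λ₁t}.
Decay rate: λ₁ = 3.7638π²/2.39² ≈ 6.503.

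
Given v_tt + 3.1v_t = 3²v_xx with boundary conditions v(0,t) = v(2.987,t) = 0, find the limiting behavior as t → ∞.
v → 0. Damping (γ=3.1) dissipates energy; oscillations decay exponentially.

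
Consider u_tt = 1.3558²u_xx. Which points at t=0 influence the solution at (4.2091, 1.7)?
Domain of dependence: [1.90424, 6.51396]. Signals travel at speed 1.3558, so data within |x - 4.2091| ≤ 1.3558·1.7 = 2.30486 can reach the point.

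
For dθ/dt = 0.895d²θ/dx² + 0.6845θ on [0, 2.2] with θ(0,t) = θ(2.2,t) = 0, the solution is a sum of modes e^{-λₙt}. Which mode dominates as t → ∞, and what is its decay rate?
Eigenvalues: λₙ = 0.895n²π²/2.2² - 0.6845.
First three modes:
  n=1: λ₁ = 0.895π²/2.2² - 0.6845 ≈ 1.141
  n=2: λ₂ = 3.58π²/2.2² - 0.6845 ≈ 6.616
  n=3: λ₃ = 8.055π²/2.2² - 0.6845 ≈ 15.741
Since 0.895π²/2.2² ≈ 1.825 > 0.6845, all λₙ > 0.
The n=1 mode decays slowest → dominates as t → ∞.
Asymptotic: θ ~ c₁ sin(πx/2.2) e^{-λ₁t} with decay rate λ₁ ≈ 1.141.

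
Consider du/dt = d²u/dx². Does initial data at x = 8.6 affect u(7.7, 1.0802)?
Yes, for any finite x. The heat equation has infinite propagation speed, so all initial data affects all points at any t > 0.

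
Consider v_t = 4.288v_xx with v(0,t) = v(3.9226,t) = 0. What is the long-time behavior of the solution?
As t → ∞, v → 0. Heat diffuses out through both boundaries.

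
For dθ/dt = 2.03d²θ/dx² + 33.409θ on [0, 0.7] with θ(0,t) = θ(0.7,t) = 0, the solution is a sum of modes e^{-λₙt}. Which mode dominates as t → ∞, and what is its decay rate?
Eigenvalues: λₙ = 2.03n²π²/0.7² - 33.409.
First three modes:
  n=1: λ₁ = 2.03π²/0.7² - 33.409 ≈ 7.479
  n=2: λ₂ = 8.12π²/0.7² - 33.409 ≈ 130.144
  n=3: λ₃ = 18.27π²/0.7² - 33.409 ≈ 334.586
Since 2.03π²/0.7² ≈ 40.888 > 33.409, all λₙ > 0.
The n=1 mode decays slowest → dominates as t → ∞.
Asymptotic: θ ~ c₁ sin(πx/0.7) e^{-λ₁t} with decay rate λ₁ ≈ 7.479.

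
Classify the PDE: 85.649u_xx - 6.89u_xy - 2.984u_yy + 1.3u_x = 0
A = 85.649, B = -6.89, C = -2.984. Discriminant B² - 4AC = 1069.778564. Since 1069.778564 > 0, hyperbolic.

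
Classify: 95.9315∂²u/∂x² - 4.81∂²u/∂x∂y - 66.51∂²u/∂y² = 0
Hyperbolic (discriminant = 25544.75236).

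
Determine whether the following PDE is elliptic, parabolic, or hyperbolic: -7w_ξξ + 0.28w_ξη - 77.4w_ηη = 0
Coefficients: A = -7, B = 0.28, C = -77.4. B² - 4AC = -2167.1216, which is negative, so the equation is elliptic.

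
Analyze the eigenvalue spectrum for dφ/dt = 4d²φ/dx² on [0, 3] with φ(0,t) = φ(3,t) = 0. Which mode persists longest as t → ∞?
Eigenvalues: λₙ = 4n²π²/3².
First three modes:
  n=1: λ₁ = 4π²/3² ≈ 4.386
  n=2: λ₂ = 16π²/3² ≈ 17.546 (4× faster decay)
  n=3: λ₃ = 36π²/3² ≈ 39.478 (9× faster decay)
As t → ∞, higher modes decay exponentially faster. The n=1 mode dominates: φ ~ c₁ sin(πx/3) e^{-λ₁t}.
Decay rate: λ₁ = 4π²/3² ≈ 4.386.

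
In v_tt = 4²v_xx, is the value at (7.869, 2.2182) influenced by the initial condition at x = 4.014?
Yes. The domain of dependence is [-1.0038, 16.7418], and 4.014 ∈ [-1.0038, 16.7418].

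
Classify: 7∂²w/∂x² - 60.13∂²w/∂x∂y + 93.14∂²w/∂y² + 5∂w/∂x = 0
Hyperbolic (discriminant = 1007.6969).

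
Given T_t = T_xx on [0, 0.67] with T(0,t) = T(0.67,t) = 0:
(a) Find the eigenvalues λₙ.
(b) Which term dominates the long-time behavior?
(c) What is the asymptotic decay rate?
Eigenvalues: λₙ = n²π²/0.67².
First three modes:
  n=1: λ₁ = π²/0.67² ≈ 21.986
  n=2: λ₂ = 4π²/0.67² ≈ 87.945 (4× faster decay)
  n=3: λ₃ = 9π²/0.67² ≈ 197.876 (9× faster decay)
As t → ∞, higher modes decay exponentially faster. The n=1 mode dominates: T ~ c₁ sin(πx/0.67) e^{-λ₁t}.
Decay rate: λ₁ = π²/0.67² ≈ 21.986.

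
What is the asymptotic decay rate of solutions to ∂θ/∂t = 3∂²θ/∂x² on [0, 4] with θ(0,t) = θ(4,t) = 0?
Eigenvalues: λₙ = 3n²π²/4².
First three modes:
  n=1: λ₁ = 3π²/4² ≈ 1.851
  n=2: λ₂ = 12π²/4² ≈ 7.402 (4× faster decay)
  n=3: λ₃ = 27π²/4² ≈ 16.655 (9× faster decay)
As t → ∞, higher modes decay exponentially faster. The n=1 mode dominates: θ ~ c₁ sin(πx/4) e^{-λ₁t}.
Decay rate: λ₁ = 3π²/4² ≈ 1.851.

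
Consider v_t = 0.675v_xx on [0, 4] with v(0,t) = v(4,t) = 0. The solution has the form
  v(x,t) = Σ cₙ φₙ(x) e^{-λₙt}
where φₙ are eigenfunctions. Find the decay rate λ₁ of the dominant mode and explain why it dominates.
Eigenvalues: λₙ = 0.675n²π²/4².
First three modes:
  n=1: λ₁ = 0.675π²/4² ≈ 0.416
  n=2: λ₂ = 2.7π²/4² ≈ 1.665 (4× faster decay)
  n=3: λ₃ = 6.075π²/4² ≈ 3.747 (9× faster decay)
As t → ∞, higher modes decay exponentially faster. The n=1 mode dominates: v ~ c₁ sin(πx/4) e^{-λ₁t}.
Decay rate: λ₁ = 0.675π²/4² ≈ 0.416.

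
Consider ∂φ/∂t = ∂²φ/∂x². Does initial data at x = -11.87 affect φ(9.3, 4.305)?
Yes, for any finite x. The heat equation has infinite propagation speed, so all initial data affects all points at any t > 0.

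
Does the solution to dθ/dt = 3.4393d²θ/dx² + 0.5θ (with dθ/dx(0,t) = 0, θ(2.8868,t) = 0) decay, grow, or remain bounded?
θ → 0. Diffusion dominates reaction (r=0.5 < κπ²/(4L²)≈1.02); solution decays.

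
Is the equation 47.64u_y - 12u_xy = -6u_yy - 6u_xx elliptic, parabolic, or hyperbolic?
Rewriting in standard form: 6u_xx - 12u_xy + 6u_yy + 47.64u_y = 0. Computing B² - 4AC with A = 6, B = -12, C = 6: discriminant = 0 (zero). Answer: parabolic.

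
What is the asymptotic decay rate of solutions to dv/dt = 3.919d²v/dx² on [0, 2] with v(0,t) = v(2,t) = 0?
Eigenvalues: λₙ = 3.919n²π²/2².
First three modes:
  n=1: λ₁ = 3.919π²/2² ≈ 9.67
  n=2: λ₂ = 15.676π²/2² ≈ 38.679 (4× faster decay)
  n=3: λ₃ = 35.271π²/2² ≈ 87.028 (9× faster decay)
As t → ∞, higher modes decay exponentially faster. The n=1 mode dominates: v ~ c₁ sin(πx/2) e^{-λ₁t}.
Decay rate: λ₁ = 3.919π²/2² ≈ 9.67.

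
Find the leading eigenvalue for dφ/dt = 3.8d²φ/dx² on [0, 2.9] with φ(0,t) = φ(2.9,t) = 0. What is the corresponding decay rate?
Eigenvalues: λₙ = 3.8n²π²/2.9².
First three modes:
  n=1: λ₁ = 3.8π²/2.9² ≈ 4.46
  n=2: λ₂ = 15.2π²/2.9² ≈ 17.838 (4× faster decay)
  n=3: λ₃ = 34.2π²/2.9² ≈ 40.136 (9× faster decay)
As t → ∞, higher modes decay exponentially faster. The n=1 mode dominates: φ ~ c₁ sin(πx/2.9) e^{-λ₁t}.
Decay rate: λ₁ = 3.8π²/2.9² ≈ 4.46.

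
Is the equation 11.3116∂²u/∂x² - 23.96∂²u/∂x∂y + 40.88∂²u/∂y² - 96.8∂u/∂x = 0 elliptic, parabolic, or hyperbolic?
Computing B² - 4AC with A = 11.3116, B = -23.96, C = 40.88: discriminant = -1275.591232 (negative). Answer: elliptic.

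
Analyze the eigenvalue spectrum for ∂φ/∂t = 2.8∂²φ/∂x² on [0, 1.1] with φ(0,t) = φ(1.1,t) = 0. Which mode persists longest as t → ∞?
Eigenvalues: λₙ = 2.8n²π²/1.1².
First three modes:
  n=1: λ₁ = 2.8π²/1.1² ≈ 22.839
  n=2: λ₂ = 11.2π²/1.1² ≈ 91.355 (4× faster decay)
  n=3: λ₃ = 25.2π²/1.1² ≈ 205.549 (9× faster decay)
As t → ∞, higher modes decay exponentially faster. The n=1 mode dominates: φ ~ c₁ sin(πx/1.1) e^{-λ₁t}.
Decay rate: λ₁ = 2.8π²/1.1² ≈ 22.839.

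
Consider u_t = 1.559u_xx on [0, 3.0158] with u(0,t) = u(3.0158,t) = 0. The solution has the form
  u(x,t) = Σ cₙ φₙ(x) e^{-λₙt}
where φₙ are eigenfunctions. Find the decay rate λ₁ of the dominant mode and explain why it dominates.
Eigenvalues: λₙ = 1.559n²π²/3.0158².
First three modes:
  n=1: λ₁ = 1.559π²/3.0158² ≈ 1.692
  n=2: λ₂ = 6.236π²/3.0158² ≈ 6.767 (4× faster decay)
  n=3: λ₃ = 14.031π²/3.0158² ≈ 15.226 (9× faster decay)
As t → ∞, higher modes decay exponentially faster. The n=1 mode dominates: u ~ c₁ sin(πx/3.0158) e^{-λ₁t}.
Decay rate: λ₁ = 1.559π²/3.0158² ≈ 1.692.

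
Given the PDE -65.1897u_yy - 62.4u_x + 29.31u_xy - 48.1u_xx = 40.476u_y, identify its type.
Rewriting in standard form: -48.1u_xx + 29.31u_xy - 65.1897u_yy - 62.4u_x - 40.476u_y = 0. The second-order coefficients are A = -48.1, B = 29.31, C = -65.1897. Since B² - 4AC = -11683.42218 < 0, this is an elliptic PDE.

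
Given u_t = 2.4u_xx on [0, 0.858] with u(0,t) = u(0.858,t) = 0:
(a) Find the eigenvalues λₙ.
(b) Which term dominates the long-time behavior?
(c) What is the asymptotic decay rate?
Eigenvalues: λₙ = 2.4n²π²/0.858².
First three modes:
  n=1: λ₁ = 2.4π²/0.858² ≈ 32.176
  n=2: λ₂ = 9.6π²/0.858² ≈ 128.705 (4× faster decay)
  n=3: λ₃ = 21.6π²/0.858² ≈ 289.587 (9× faster decay)
As t → ∞, higher modes decay exponentially faster. The n=1 mode dominates: u ~ c₁ sin(πx/0.858) e^{-λ₁t}.
Decay rate: λ₁ = 2.4π²/0.858² ≈ 32.176.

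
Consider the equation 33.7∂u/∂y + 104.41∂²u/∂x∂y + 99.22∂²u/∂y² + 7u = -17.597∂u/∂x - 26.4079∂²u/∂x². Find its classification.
Rewriting in standard form: 26.4079∂²u/∂x² + 104.41∂²u/∂x∂y + 99.22∂²u/∂y² + 17.597∂u/∂x + 33.7∂u/∂y + 7u = 0. Hyperbolic. (A = 26.4079, B = 104.41, C = 99.22 gives B² - 4AC = 420.680748.)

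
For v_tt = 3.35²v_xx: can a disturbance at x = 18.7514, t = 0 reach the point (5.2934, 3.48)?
No. The domain of dependence is [-6.3646, 16.9514], and 18.7514 is outside this interval.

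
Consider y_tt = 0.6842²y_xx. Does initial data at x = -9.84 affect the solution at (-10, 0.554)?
Yes. The domain of dependence is [-10.3790468, -9.6209532], and -9.84 ∈ [-10.3790468, -9.6209532].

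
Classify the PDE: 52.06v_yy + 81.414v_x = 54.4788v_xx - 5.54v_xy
Rewriting in standard form: -54.4788v_xx + 5.54v_xy + 52.06v_yy + 81.414v_x = 0. A = -54.4788, B = 5.54, C = 52.06. Discriminant B² - 4AC = 11375.356912. Since 11375.356912 > 0, hyperbolic.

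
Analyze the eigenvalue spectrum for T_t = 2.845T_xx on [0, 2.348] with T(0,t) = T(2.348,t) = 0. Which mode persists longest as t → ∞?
Eigenvalues: λₙ = 2.845n²π²/2.348².
First three modes:
  n=1: λ₁ = 2.845π²/2.348² ≈ 5.093
  n=2: λ₂ = 11.38π²/2.348² ≈ 20.373 (4× faster decay)
  n=3: λ₃ = 25.605π²/2.348² ≈ 45.838 (9× faster decay)
As t → ∞, higher modes decay exponentially faster. The n=1 mode dominates: T ~ c₁ sin(πx/2.348) e^{-λ₁t}.
Decay rate: λ₁ = 2.845π²/2.348² ≈ 5.093.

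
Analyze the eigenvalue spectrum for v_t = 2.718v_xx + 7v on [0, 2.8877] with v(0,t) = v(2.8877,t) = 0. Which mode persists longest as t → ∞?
Eigenvalues: λₙ = 2.718n²π²/2.8877² - 7.
First three modes:
  n=1: λ₁ = 2.718π²/2.8877² - 7 ≈ -3.783
  n=2: λ₂ = 10.872π²/2.8877² - 7 ≈ 5.868
  n=3: λ₃ = 24.462π²/2.8877² - 7 ≈ 21.953
Since 2.718π²/2.8877² ≈ 3.217 < 7, λ₁ < 0.
The n=1 mode grows fastest (−λₙ is largest for n=1) → dominates.
Asymptotic: v ~ c₁ sin(πx/2.8877) e^{3.783t} (exponential growth at rate −λ₁ ≈ 3.783).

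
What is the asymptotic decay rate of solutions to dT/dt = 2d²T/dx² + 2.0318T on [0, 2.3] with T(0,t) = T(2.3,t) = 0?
Eigenvalues: λₙ = 2n²π²/2.3² - 2.0318.
First three modes:
  n=1: λ₁ = 2π²/2.3² - 2.0318 ≈ 1.7
  n=2: λ₂ = 8π²/2.3² - 2.0318 ≈ 12.894
  n=3: λ₃ = 18π²/2.3² - 2.0318 ≈ 31.551
Since 2π²/2.3² ≈ 3.731 > 2.0318, all λₙ > 0.
The n=1 mode decays slowest → dominates as t → ∞.
Asymptotic: T ~ c₁ sin(πx/2.3) e^{-λ₁t} with decay rate λ₁ ≈ 1.7.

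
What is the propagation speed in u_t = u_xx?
Infinite. The heat equation is parabolic, not hyperbolic, so disturbances propagate instantly.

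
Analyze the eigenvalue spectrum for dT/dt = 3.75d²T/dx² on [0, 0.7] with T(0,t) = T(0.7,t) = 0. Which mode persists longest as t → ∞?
Eigenvalues: λₙ = 3.75n²π²/0.7².
First three modes:
  n=1: λ₁ = 3.75π²/0.7² ≈ 75.533
  n=2: λ₂ = 15π²/0.7² ≈ 302.131 (4× faster decay)
  n=3: λ₃ = 33.75π²/0.7² ≈ 679.794 (9× faster decay)
As t → ∞, higher modes decay exponentially faster. The n=1 mode dominates: T ~ c₁ sin(πx/0.7) e^{-λ₁t}.
Decay rate: λ₁ = 3.75π²/0.7² ≈ 75.533.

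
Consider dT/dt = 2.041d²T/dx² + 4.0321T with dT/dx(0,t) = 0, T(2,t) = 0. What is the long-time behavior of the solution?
As t → ∞, T grows unboundedly. Reaction dominates diffusion (r=4.0321 > κπ²/(4L²)≈1.26); solution grows exponentially.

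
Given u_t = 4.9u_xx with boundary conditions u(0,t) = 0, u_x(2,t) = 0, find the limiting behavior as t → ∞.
u → 0. Heat escapes through the Dirichlet boundary.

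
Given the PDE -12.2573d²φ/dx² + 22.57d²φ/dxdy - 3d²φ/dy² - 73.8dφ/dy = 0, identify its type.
The second-order coefficients are A = -12.2573, B = 22.57, C = -3. Since B² - 4AC = 362.3173 > 0, this is a hyperbolic PDE.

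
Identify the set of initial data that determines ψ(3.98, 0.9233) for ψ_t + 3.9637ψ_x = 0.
A single point: x = 0.32031579. The characteristic through (3.98, 0.9233) is x - 3.9637t = const, so x = 3.98 - 3.9637·0.9233 = 0.32031579.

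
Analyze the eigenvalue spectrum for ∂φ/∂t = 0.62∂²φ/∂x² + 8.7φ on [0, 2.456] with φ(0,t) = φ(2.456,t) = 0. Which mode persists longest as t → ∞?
Eigenvalues: λₙ = 0.62n²π²/2.456² - 8.7.
First three modes:
  n=1: λ₁ = 0.62π²/2.456² - 8.7 ≈ -7.686
  n=2: λ₂ = 2.48π²/2.456² - 8.7 ≈ -4.642
  n=3: λ₃ = 5.58π²/2.456² - 8.7 ≈ 0.43
Since 0.62π²/2.456² ≈ 1.014 < 8.7, λ₁ < 0.
The n=1 mode grows fastest (−λₙ is largest for n=1) → dominates.
Asymptotic: φ ~ c₁ sin(πx/2.456) e^{7.686t} (exponential growth at rate −λ₁ ≈ 7.686).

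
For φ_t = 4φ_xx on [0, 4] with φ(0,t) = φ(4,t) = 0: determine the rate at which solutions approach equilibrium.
Eigenvalues: λₙ = 4n²π²/4².
First three modes:
  n=1: λ₁ = 4π²/4² ≈ 2.467
  n=2: λ₂ = 16π²/4² ≈ 9.87 (4× faster decay)
  n=3: λ₃ = 36π²/4² ≈ 22.207 (9× faster decay)
As t → ∞, higher modes decay exponentially faster. The n=1 mode dominates: φ ~ c₁ sin(πx/4) e^{-λ₁t}.
Decay rate: λ₁ = 4π²/4² ≈ 2.467.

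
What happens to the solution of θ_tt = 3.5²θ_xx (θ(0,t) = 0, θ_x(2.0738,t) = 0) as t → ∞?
θ oscillates (no decay). Energy is conserved; the solution oscillates indefinitely as standing waves.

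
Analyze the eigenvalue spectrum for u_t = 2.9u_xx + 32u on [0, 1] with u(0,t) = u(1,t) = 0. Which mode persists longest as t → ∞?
Eigenvalues: λₙ = 2.9n²π²/1² - 32.
First three modes:
  n=1: λ₁ = 2.9π² - 32 ≈ -3.378
  n=2: λ₂ = 11.6π² - 32 ≈ 82.487
  n=3: λ₃ = 26.1π² - 32 ≈ 225.597
Since 2.9π² ≈ 28.622 < 32, λ₁ < 0.
The n=1 mode grows fastest (−λₙ is largest for n=1) → dominates.
Asymptotic: u ~ c₁ sin(πx/1) e^{3.378t} (exponential growth at rate −λ₁ ≈ 3.378).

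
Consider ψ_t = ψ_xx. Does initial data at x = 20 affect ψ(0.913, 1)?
Yes, for any finite x. The heat equation has infinite propagation speed, so all initial data affects all points at any t > 0.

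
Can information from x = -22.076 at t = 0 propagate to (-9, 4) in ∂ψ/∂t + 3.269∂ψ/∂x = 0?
Yes. The characteristic through (-9, 4) passes through x = -22.076.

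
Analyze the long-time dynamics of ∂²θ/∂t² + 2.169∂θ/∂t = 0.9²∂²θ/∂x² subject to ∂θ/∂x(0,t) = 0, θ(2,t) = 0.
Long-time behavior: θ → 0. Damping (γ=2.169) dissipates energy; oscillations decay exponentially.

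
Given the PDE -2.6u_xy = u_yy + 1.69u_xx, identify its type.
Rewriting in standard form: -1.69u_xx - 2.6u_xy - u_yy = 0. The second-order coefficients are A = -1.69, B = -2.6, C = -1. Since B² - 4AC = 0 = 0, this is a parabolic PDE.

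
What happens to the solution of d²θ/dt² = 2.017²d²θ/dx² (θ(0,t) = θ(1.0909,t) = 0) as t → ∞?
θ oscillates (no decay). Energy is conserved; the solution oscillates indefinitely as standing waves.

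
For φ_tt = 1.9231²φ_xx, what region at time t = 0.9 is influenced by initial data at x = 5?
Domain of influence: [3.26921, 6.73079]. Data at x = 5 spreads outward at speed 1.9231.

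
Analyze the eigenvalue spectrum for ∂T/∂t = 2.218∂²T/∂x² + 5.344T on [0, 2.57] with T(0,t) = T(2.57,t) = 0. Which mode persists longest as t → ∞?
Eigenvalues: λₙ = 2.218n²π²/2.57² - 5.344.
First three modes:
  n=1: λ₁ = 2.218π²/2.57² - 5.344 ≈ -2.03
  n=2: λ₂ = 8.872π²/2.57² - 5.344 ≈ 7.913
  n=3: λ₃ = 19.962π²/2.57² - 5.344 ≈ 24.485
Since 2.218π²/2.57² ≈ 3.314 < 5.344, λ₁ < 0.
The n=1 mode grows fastest (−λₙ is largest for n=1) → dominates.
Asymptotic: T ~ c₁ sin(πx/2.57) e^{2.03t} (exponential growth at rate −λ₁ ≈ 2.03).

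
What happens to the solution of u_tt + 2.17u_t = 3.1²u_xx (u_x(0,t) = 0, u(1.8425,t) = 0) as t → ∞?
u → 0. Damping (γ=2.17) dissipates energy; oscillations decay exponentially.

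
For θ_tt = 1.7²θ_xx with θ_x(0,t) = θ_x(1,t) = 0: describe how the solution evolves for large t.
θ oscillates about a mean that drifts linearly in t (generically unbounded; no decay). There is no damping, so the nonconstant modes persist as standing waves (energy conserved, no decay). But with Neumann conditions at both ends the constant mode has eigenvalue 0: the spatial mean M(t) of θ satisfies M'' = 0, so M(t) = M(0) + M'(0)·t. Unless the initial velocity has zero mean (∫θ_t(x,0)dx = 0), the solution grows linearly in t (unbounded, though not exponentially); if it does have zero mean, the solution stays bounded and simply oscillates.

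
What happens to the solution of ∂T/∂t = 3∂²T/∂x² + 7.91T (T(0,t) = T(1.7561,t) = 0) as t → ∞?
T → 0. Diffusion dominates reaction (r=7.91 < κπ²/L²≈9.6); solution decays.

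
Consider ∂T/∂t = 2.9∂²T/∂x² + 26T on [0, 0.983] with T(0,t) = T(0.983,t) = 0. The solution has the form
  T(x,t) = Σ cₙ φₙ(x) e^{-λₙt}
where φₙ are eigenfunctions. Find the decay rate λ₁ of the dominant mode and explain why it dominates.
Eigenvalues: λₙ = 2.9n²π²/0.983² - 26.
First three modes:
  n=1: λ₁ = 2.9π²/0.983² - 26 ≈ 3.62
  n=2: λ₂ = 11.6π²/0.983² - 26 ≈ 92.482
  n=3: λ₃ = 26.1π²/0.983² - 26 ≈ 240.583
Since 2.9π²/0.983² ≈ 29.62 > 26, all λₙ > 0.
The n=1 mode decays slowest → dominates as t → ∞.
Asymptotic: T ~ c₁ sin(πx/0.983) e^{-λ₁t} with decay rate λ₁ ≈ 3.62.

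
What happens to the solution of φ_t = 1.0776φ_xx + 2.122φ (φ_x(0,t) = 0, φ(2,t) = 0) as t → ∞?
φ grows unboundedly. Reaction dominates diffusion (r=2.122 > κπ²/(4L²)≈0.66); solution grows exponentially.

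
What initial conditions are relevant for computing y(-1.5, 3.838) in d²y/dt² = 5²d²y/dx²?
Domain of dependence: [-20.69, 17.69]. Signals travel at speed 5, so data within |x - -1.5| ≤ 5·3.838 = 19.19 can reach the point.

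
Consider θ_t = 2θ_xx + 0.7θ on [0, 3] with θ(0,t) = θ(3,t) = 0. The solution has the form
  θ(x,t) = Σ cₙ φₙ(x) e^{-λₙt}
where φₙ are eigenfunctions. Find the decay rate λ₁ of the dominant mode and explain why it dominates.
Eigenvalues: λₙ = 2n²π²/3² - 0.7.
First three modes:
  n=1: λ₁ = 2π²/3² - 0.7 ≈ 1.493
  n=2: λ₂ = 8π²/3² - 0.7 ≈ 8.073
  n=3: λ₃ = 18π²/3² - 0.7 ≈ 19.039
Since 2π²/3² ≈ 2.193 > 0.7, all λₙ > 0.
The n=1 mode decays slowest → dominates as t → ∞.
Asymptotic: θ ~ c₁ sin(πx/3) e^{-λ₁t} with decay rate λ₁ ≈ 1.493.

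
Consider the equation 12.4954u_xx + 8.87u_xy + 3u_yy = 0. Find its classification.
Elliptic. (A = 12.4954, B = 8.87, C = 3 gives B² - 4AC = -71.2679.)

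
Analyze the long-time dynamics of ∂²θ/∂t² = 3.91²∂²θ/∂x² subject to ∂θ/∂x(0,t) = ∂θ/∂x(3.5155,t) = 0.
Long-time behavior: θ oscillates about a mean that drifts linearly in t (generically unbounded; no decay). There is no damping, so the nonconstant modes persist as standing waves (energy conserved, no decay). But with Neumann conditions at both ends the constant mode has eigenvalue 0: the spatial mean M(t) of θ satisfies M'' = 0, so M(t) = M(0) + M'(0)·t. Unless the initial velocity has zero mean (∫θ_t(x,0)dx = 0), the solution grows linearly in t (unbounded, though not exponentially); if it does have zero mean, the solution stays bounded and simply oscillates.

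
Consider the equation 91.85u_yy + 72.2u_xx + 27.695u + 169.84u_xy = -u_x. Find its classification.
Rewriting in standard form: 72.2u_xx + 169.84u_xy + 91.85u_yy + u_x + 27.695u = 0. Hyperbolic. (A = 72.2, B = 169.84, C = 91.85 gives B² - 4AC = 2319.3456.)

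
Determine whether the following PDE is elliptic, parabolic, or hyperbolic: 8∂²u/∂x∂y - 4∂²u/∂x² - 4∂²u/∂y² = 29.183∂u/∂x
Rewriting in standard form: -4∂²u/∂x² + 8∂²u/∂x∂y - 4∂²u/∂y² - 29.183∂u/∂x = 0. Coefficients: A = -4, B = 8, C = -4. B² - 4AC = 0, which is zero, so the equation is parabolic.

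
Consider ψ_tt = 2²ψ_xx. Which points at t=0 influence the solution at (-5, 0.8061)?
Domain of dependence: [-6.6122, -3.3878]. Signals travel at speed 2, so data within |x - -5| ≤ 2·0.8061 = 1.6122 can reach the point.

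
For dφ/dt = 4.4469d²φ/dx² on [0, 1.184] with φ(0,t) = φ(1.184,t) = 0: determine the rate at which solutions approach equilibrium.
Eigenvalues: λₙ = 4.4469n²π²/1.184².
First three modes:
  n=1: λ₁ = 4.4469π²/1.184² ≈ 31.308
  n=2: λ₂ = 17.7876π²/1.184² ≈ 125.232 (4× faster decay)
  n=3: λ₃ = 40.0221π²/1.184² ≈ 281.771 (9× faster decay)
As t → ∞, higher modes decay exponentially faster. The n=1 mode dominates: φ ~ c₁ sin(πx/1.184) e^{-λ₁t}.
Decay rate: λ₁ = 4.4469π²/1.184² ≈ 31.308.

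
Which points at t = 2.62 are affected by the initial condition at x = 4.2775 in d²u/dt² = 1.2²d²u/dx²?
Domain of influence: [1.1335, 7.4215]. Data at x = 4.2775 spreads outward at speed 1.2.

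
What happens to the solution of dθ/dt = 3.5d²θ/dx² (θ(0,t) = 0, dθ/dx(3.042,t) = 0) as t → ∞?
θ → 0. Heat escapes through the Dirichlet boundary.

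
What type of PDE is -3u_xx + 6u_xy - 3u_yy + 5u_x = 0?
With A = -3, B = 6, C = -3, the discriminant is 0. This is a parabolic PDE.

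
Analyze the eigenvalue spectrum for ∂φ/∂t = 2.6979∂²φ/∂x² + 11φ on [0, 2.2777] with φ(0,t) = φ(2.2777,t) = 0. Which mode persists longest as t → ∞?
Eigenvalues: λₙ = 2.6979n²π²/2.2777² - 11.
First three modes:
  n=1: λ₁ = 2.6979π²/2.2777² - 11 ≈ -5.867
  n=2: λ₂ = 10.7916π²/2.2777² - 11 ≈ 9.53
  n=3: λ₃ = 24.2811π²/2.2777² - 11 ≈ 35.193
Since 2.6979π²/2.2777² ≈ 5.133 < 11, λ₁ < 0.
The n=1 mode grows fastest (−λₙ is largest for n=1) → dominates.
Asymptotic: φ ~ c₁ sin(πx/2.2777) e^{5.867t} (exponential growth at rate −λ₁ ≈ 5.867).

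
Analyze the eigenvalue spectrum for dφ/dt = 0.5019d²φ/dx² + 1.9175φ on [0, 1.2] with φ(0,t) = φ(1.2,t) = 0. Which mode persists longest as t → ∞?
Eigenvalues: λₙ = 0.5019n²π²/1.2² - 1.9175.
First three modes:
  n=1: λ₁ = 0.5019π²/1.2² - 1.9175 ≈ 1.522
  n=2: λ₂ = 2.0076π²/1.2² - 1.9175 ≈ 11.842
  n=3: λ₃ = 4.5171π²/1.2² - 1.9175 ≈ 29.042
Since 0.5019π²/1.2² ≈ 3.44 > 1.9175, all λₙ > 0.
The n=1 mode decays slowest → dominates as t → ∞.
Asymptotic: φ ~ c₁ sin(πx/1.2) e^{-λ₁t} with decay rate λ₁ ≈ 1.522.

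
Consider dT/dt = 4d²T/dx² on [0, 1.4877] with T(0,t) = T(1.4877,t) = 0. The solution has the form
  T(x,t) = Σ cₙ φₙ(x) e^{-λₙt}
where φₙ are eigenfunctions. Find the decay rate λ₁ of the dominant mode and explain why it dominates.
Eigenvalues: λₙ = 4n²π²/1.4877².
First three modes:
  n=1: λ₁ = 4π²/1.4877² ≈ 17.837
  n=2: λ₂ = 16π²/1.4877² ≈ 71.349 (4× faster decay)
  n=3: λ₃ = 36π²/1.4877² ≈ 160.536 (9× faster decay)
As t → ∞, higher modes decay exponentially faster. The n=1 mode dominates: T ~ c₁ sin(πx/1.4877) e^{-λ₁t}.
Decay rate: λ₁ = 4π²/1.4877² ≈ 17.837.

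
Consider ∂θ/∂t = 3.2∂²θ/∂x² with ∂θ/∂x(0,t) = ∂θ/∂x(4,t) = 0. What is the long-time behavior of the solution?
As t → ∞, θ → constant (steady state). Heat is conserved (no flux at boundaries); solution approaches the spatial average.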